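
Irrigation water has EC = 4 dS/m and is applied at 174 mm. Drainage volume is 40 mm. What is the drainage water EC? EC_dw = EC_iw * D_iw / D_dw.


EC_dw = EC_iw * D_iw / D_dw
EC_dw = 4 * 174 / 40
EC_dw = 696 / 40

17.4000 dS/m


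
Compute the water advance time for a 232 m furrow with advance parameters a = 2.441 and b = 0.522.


t = (L/a)^(1/b)
t = (232/2.441)^(1/0.522)
t = 95.043015^(1/0.522)

6153.4569 min


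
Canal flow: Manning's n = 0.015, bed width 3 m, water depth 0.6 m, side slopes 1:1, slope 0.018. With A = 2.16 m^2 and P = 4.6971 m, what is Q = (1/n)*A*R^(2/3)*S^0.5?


R = A/P = 2.16/4.6971 = 0.459858
Q = (1/0.015) * 2.16 * 0.459858^(2/3) * 0.018^0.5

11.5102 m^3/s


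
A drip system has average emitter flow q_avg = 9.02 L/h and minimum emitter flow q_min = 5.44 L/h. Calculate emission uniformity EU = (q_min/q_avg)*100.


EU = (q_min/q_avg)*100 = (5.44/9.02)*100 = 60.3104%

60.3104 %


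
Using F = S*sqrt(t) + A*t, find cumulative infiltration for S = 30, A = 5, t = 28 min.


F = S*sqrt(t) + A*t
F = 30*sqrt(28) + 5*28
F = 30*5.291503 + 140

298.7451 mm


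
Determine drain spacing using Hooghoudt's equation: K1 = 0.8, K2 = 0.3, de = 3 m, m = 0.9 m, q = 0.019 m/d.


S^2 = 8*K2*de*m/q + 4*K1*m^2/q
S^2 = 8*0.3*3*0.9/0.019 + 4*0.8*0.9^2/0.019
S = sqrt(477.4737)

21.8512 m


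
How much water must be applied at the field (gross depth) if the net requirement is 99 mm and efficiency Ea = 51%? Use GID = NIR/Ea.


Ea = 51% = 0.51
GID = NIR / Ea = 99 / 0.51 = 194.1176 mm

194.1176 mm


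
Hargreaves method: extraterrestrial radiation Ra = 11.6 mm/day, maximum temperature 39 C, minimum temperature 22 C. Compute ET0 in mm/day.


Tmean = (Tmax + Tmin)/2 = (39 + 22)/2 = 30.5
ET0 = 0.0023 * 11.6 * (30.5 + 17.8) * sqrt(39 - 22)
ET0 = 0.0023 * 11.6 * 48.3 * 4.123106

5.3132 mm/day


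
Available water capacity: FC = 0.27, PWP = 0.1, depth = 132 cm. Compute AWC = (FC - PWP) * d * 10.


AWC = (FC - PWP) * d * 10
AWC = (0.27 - 0.1) * 132 * 10
AWC = 0.1700 * 132 * 10

224.4000 mm


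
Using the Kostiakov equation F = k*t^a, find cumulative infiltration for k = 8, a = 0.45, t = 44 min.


F = k * t^a = 8 * 44^0.45
F = 8 * 5.489764

43.9181 mm


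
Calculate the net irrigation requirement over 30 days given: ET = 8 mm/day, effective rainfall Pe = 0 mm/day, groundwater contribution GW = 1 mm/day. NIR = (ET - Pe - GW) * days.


Daily deficit = ET - Pe - GW = 8 - 0 - 1 = 7 mm/day
NIR = 7 * 30 = 210 mm

210.0000 mm


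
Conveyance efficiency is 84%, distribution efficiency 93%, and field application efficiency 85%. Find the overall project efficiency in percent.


Ec = 0.84, Eb = 0.93, Ea = 0.85
E = 0.84 * 0.93 * 0.85 * 100 = 66.4020%

66.4020 %


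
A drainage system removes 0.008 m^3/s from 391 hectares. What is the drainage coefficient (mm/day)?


DC = Q * 86400 / (A * 10000) * 1000
DC = 0.008 * 86400 / (391 * 10000) * 1000
DC = 691200.0000 / 3910000

0.1768 mm/day


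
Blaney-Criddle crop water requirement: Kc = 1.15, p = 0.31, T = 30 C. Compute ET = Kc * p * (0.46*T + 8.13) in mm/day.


ET = Kc * p * (0.46*T + 8.13)
ET = 1.15 * 0.31 * (0.46*30 + 8.13)
ET = 1.15 * 0.31 * 21.9300

7.8180 mm/day


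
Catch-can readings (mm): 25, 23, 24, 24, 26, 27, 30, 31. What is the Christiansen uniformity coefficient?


mean = 26.250000 mm
MAD = 2.312500 mm
CU = (1 - 2.312500/26.250000)*100

91.1905 %


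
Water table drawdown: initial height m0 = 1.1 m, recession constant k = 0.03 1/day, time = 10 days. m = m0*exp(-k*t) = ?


m = m0 * exp(-k*t)
m = 1.1 * exp(-0.03 * 10)
m = 1.1 * exp(-0.3000)

0.8149 m


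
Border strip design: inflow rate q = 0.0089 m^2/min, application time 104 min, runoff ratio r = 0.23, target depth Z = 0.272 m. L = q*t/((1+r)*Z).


L = q*t/((1+r)*Z)
L = 0.0089*104/((1+0.23)*0.272)
L = 0.9256/0.33456

2.7666 m


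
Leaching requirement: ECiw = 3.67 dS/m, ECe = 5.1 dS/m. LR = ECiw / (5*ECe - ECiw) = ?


LR = ECiw / (5*ECe - ECiw)
LR = 3.67 / (5*5.1 - 3.67)
LR = 3.67 / 21.8300

0.1681


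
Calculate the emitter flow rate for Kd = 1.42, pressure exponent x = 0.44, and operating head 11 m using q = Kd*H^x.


q = Kd * H^x = 1.42 * 11^0.44 = 1.42 * 2.872187

4.0785 L/h


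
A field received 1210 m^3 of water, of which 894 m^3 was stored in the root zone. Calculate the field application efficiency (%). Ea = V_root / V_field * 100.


Ea = V_root / V_field * 100 = 894 / 1210 * 100 = 73.8843%

73.8843 %


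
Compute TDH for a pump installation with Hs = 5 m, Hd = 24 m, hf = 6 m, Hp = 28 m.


TDH = Hs + Hd + hf + Hp = 5 + 24 + 6 + 28 = 63

63 m


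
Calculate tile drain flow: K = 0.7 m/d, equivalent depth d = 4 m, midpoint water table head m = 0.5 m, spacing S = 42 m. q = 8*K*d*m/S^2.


q = 8*K*d*m/S^2
q = 8*0.7*4*0.5/42^2
q = 11.2000 / 1764

0.0063 m/d


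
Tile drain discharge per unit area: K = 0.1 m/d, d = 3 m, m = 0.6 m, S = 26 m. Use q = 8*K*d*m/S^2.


q = 8*K*d*m/S^2
q = 8*0.1*3*0.6/26^2
q = 1.4400 / 676

0.0021 m/d


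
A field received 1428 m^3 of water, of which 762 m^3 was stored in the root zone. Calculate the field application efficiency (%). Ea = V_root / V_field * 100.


Ea = V_root / V_field * 100 = 762 / 1428 * 100 = 53.3613%

53.3613 %


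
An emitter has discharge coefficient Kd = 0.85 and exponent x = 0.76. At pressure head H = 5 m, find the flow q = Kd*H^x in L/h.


q = Kd * H^x = 0.85 * 5^0.76 = 0.85 * 3.397952

2.8883 L/h


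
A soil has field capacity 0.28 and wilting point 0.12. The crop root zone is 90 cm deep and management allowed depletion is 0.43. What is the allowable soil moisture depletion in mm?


SMD = (FC - PWP) * d * MAD * 10
SMD = (0.28 - 0.12) * 90 * 0.43 * 10
SMD = 0.1600 * 90 * 0.43 * 10

61.9200 mm


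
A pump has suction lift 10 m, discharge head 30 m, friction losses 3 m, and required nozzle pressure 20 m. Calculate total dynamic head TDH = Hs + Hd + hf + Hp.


TDH = Hs + Hd + hf + Hp = 10 + 30 + 3 + 20 = 63

63 m


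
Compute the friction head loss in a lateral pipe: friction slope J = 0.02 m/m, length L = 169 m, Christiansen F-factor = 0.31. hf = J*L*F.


hf = J * L * F = 0.02 * 169 * 0.31 = 1.0478 m

1.0478 m


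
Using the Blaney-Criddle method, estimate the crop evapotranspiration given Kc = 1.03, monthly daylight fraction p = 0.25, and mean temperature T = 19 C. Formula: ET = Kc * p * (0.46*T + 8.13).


ET = Kc * p * (0.46*T + 8.13)
ET = 1.03 * 0.25 * (0.46*19 + 8.13)
ET = 1.03 * 0.25 * 16.8700

4.3440 mm/day


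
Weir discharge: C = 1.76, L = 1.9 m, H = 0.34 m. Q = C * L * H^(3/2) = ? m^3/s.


Q = C * L * H^(3/2) = 1.76 * 1.9 * 0.34^1.5 = 1.76 * 1.9 * 0.198252

0.6630 m^3/s


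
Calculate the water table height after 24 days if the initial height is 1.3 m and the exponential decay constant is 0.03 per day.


m = m0 * exp(-k*t)
m = 1.3 * exp(-0.03 * 24)
m = 1.3 * exp(-0.7200)

0.6328 m


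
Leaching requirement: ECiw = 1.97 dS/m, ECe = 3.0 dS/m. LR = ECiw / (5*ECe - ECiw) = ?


LR = ECiw / (5*ECe - ECiw)
LR = 1.97 / (5*3.0 - 1.97)
LR = 1.97 / 13.0300

0.1512


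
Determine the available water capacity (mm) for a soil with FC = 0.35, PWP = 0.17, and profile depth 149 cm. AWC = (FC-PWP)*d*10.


AWC = (FC - PWP) * d * 10
AWC = (0.35 - 0.17) * 149 * 10
AWC = 0.1800 * 149 * 10

268.2000 mm


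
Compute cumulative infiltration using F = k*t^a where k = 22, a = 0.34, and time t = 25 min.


F = k * t^a = 22 * 25^0.34
F = 22 * 2.987443

65.7237 mm


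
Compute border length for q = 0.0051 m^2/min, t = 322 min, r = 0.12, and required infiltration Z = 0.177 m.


L = q*t/((1+r)*Z)
L = 0.0051*322/((1+0.12)*0.177)
L = 1.6422/0.19824

8.2839 m


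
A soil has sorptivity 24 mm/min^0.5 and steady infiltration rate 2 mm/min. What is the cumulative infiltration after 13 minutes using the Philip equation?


F = S*sqrt(t) + A*t
F = 24*sqrt(13) + 2*13
F = 24*3.605551 + 26

112.5332 mm


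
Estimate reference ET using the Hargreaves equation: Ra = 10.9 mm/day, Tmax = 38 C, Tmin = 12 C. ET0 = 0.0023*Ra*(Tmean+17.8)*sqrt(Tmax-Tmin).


Tmean = (Tmax + Tmin)/2 = (38 + 12)/2 = 25.0
ET0 = 0.0023 * 10.9 * (25.0 + 17.8) * sqrt(38 - 12)
ET0 = 0.0023 * 10.9 * 42.8 * 5.099020

5.4712 mm/day


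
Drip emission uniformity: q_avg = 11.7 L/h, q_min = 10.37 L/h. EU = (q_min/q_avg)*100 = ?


EU = (q_min/q_avg)*100 = (10.37/11.7)*100 = 88.6325%

88.6325 %


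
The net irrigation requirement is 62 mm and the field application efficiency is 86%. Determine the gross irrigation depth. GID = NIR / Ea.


Ea = 86% = 0.86
GID = NIR / Ea = 62 / 0.86 = 72.0930 mm

72.0930 mm


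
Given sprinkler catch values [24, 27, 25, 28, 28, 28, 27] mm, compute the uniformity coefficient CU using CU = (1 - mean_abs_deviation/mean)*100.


mean = 26.714286 mm
MAD = 1.265306 mm
CU = (1 - 1.265306/26.714286)*100

95.2636 %


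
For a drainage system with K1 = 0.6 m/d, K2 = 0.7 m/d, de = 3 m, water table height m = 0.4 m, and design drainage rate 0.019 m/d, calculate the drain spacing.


S^2 = 8*K2*de*m/q + 4*K1*m^2/q
S^2 = 8*0.7*3*0.4/0.019 + 4*0.6*0.4^2/0.019
S = sqrt(373.8947)

19.3364 m


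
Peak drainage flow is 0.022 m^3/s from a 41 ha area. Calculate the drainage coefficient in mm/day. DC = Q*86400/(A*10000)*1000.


DC = Q * 86400 / (A * 10000) * 1000
DC = 0.022 * 86400 / (41 * 10000) * 1000
DC = 1900800.0000 / 410000

4.6361 mm/day


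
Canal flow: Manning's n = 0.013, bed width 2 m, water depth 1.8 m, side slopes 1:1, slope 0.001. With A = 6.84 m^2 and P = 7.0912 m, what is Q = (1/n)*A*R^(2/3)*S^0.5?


R = A/P = 6.84/7.0912 = 0.964576
Q = (1/0.013) * 6.84 * 0.964576^(2/3) * 0.001^0.5

16.2432 m^3/s


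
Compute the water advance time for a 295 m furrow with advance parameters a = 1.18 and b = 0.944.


t = (L/a)^(1/b)
t = (295/1.18)^(1/0.944)
t = 250.000000^(1/0.944)

346.8891 min


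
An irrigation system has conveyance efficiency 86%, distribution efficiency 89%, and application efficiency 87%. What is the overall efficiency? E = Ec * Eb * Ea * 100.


Ec = 0.86, Eb = 0.89, Ea = 0.87
E = 0.86 * 0.89 * 0.87 * 100 = 66.5898%

66.5898 %


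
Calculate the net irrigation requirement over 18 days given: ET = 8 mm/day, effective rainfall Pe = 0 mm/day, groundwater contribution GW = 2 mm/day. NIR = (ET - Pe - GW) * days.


Daily deficit = ET - Pe - GW = 8 - 0 - 2 = 6 mm/day
NIR = 6 * 18 = 108 mm

108.0000 mm


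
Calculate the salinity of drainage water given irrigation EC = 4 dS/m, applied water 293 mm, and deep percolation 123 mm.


EC_dw = EC_iw * D_iw / D_dw
EC_dw = 4 * 293 / 123
EC_dw = 1172 / 123

9.5285 dS/m


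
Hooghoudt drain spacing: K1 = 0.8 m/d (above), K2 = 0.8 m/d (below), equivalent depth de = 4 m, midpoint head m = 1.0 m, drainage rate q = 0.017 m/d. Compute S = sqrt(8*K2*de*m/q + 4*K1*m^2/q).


S^2 = 8*K2*de*m/q + 4*K1*m^2/q
S^2 = 8*0.8*4*1.0/0.017 + 4*0.8*1.0^2/0.017
S = sqrt(1694.1176)

41.1597 m


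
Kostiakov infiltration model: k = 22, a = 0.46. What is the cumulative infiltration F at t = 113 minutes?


F = k * t^a = 22 * 113^0.46
F = 22 * 8.798651

193.5703 mm


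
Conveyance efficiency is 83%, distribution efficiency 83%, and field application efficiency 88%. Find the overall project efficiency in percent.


Ec = 0.83, Eb = 0.83, Ea = 0.88
E = 0.83 * 0.83 * 0.88 * 100 = 60.6232%

60.6232 %


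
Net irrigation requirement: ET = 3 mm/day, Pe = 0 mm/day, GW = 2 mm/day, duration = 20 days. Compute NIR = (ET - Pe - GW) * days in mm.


Daily deficit = ET - Pe - GW = 3 - 0 - 2 = 1 mm/day
NIR = 1 * 20 = 20 mm

20.0000 mm


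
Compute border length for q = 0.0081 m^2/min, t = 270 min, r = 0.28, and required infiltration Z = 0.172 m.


L = q*t/((1+r)*Z)
L = 0.0081*270/((1+0.28)*0.172)
L = 2.187/0.22016

9.9337 m


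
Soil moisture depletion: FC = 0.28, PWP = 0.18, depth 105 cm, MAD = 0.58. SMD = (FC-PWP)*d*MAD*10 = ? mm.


SMD = (FC - PWP) * d * MAD * 10
SMD = (0.28 - 0.18) * 105 * 0.58 * 10
SMD = 0.1000 * 105 * 0.58 * 10

60.9000 mm


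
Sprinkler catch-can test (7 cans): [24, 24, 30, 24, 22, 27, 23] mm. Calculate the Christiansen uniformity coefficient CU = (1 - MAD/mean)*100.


mean = 24.857143 mm
MAD = 2.081633 mm
CU = (1 - 2.081633/24.857143)*100

91.6256 %


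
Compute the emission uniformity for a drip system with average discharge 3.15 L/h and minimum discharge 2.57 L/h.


EU = (q_min/q_avg)*100 = (2.57/3.15)*100 = 81.5873%

81.5873 %


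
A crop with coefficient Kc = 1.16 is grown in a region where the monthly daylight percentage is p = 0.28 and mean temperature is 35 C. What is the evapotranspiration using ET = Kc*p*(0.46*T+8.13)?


ET = Kc * p * (0.46*T + 8.13)
ET = 1.16 * 0.28 * (0.46*35 + 8.13)
ET = 1.16 * 0.28 * 24.2300

7.8699 mm/day


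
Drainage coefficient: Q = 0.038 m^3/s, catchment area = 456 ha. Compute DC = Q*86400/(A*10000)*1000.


DC = Q * 86400 / (A * 10000) * 1000
DC = 0.038 * 86400 / (456 * 10000) * 1000
DC = 3283200.0000 / 4560000

0.7200 mm/day


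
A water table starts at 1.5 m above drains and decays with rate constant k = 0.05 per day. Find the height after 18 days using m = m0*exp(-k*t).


m = m0 * exp(-k*t)
m = 1.5 * exp(-0.05 * 18)
m = 1.5 * exp(-0.9000)

0.6099 m


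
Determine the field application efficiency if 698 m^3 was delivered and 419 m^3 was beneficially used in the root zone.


Ea = V_root / V_field * 100 = 419 / 698 * 100 = 60.0287%

60.0287 %


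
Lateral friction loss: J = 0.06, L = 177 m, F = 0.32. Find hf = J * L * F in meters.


hf = J * L * F = 0.06 * 177 * 0.32 = 3.3984 m

3.3984 m


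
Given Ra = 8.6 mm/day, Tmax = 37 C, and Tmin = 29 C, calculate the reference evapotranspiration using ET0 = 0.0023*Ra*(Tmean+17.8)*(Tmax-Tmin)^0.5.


Tmean = (Tmax + Tmin)/2 = (37 + 29)/2 = 33.0
ET0 = 0.0023 * 8.6 * (33.0 + 17.8) * sqrt(37 - 29)
ET0 = 0.0023 * 8.6 * 50.8 * 2.828427

2.8421 mm/day


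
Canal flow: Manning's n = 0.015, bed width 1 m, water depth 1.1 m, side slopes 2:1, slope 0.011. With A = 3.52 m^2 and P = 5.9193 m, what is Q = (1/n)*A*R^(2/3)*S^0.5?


R = A/P = 3.52/5.9193 = 0.594665
Q = (1/0.015) * 3.52 * 0.594665^(2/3) * 0.011^0.5

17.4045 m^3/s


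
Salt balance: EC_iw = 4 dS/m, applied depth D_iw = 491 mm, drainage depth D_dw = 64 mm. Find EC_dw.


EC_dw = EC_iw * D_iw / D_dw
EC_dw = 4 * 491 / 64
EC_dw = 1964 / 64

30.6875 dS/m


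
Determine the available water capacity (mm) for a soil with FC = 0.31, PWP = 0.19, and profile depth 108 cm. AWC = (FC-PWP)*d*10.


AWC = (FC - PWP) * d * 10
AWC = (0.31 - 0.19) * 108 * 10
AWC = 0.1200 * 108 * 10

129.6000 mm


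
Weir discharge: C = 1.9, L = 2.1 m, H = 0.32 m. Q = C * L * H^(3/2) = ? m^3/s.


Q = C * L * H^(3/2) = 1.9 * 2.1 * 0.32^1.5 = 1.9 * 2.1 * 0.181019

0.7223 m^3/s


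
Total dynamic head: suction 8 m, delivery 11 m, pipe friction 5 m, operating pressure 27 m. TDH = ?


TDH = Hs + Hd + hf + Hp = 8 + 11 + 5 + 27 = 51

51 m


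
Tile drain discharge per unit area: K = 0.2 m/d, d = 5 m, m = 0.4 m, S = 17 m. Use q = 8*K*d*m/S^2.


q = 8*K*d*m/S^2
q = 8*0.2*5*0.4/17^2
q = 3.2000 / 289

0.0111 m/d


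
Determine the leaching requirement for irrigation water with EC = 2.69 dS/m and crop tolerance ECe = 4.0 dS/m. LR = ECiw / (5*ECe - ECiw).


LR = ECiw / (5*ECe - ECiw)
LR = 2.69 / (5*4.0 - 2.69)
LR = 2.69 / 17.3100

0.1554


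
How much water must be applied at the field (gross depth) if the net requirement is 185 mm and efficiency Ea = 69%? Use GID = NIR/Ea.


Ea = 69% = 0.69
GID = NIR / Ea = 185 / 0.69 = 268.1159 mm

268.1159 mm


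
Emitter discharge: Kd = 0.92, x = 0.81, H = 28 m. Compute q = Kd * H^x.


q = Kd * H^x = 0.92 * 28^0.81 = 0.92 * 14.866133

13.6768 L/h


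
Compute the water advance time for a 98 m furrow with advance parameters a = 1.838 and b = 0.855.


t = (L/a)^(1/b)
t = (98/1.838)^(1/0.855)
t = 53.318825^(1/0.855)

104.6510 min


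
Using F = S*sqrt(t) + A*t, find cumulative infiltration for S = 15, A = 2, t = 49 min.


F = S*sqrt(t) + A*t
F = 15*sqrt(49) + 2*49
F = 15*7.000000 + 98

203.0000 mm


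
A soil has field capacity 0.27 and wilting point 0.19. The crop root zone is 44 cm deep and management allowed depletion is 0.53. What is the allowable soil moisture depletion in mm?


SMD = (FC - PWP) * d * MAD * 10
SMD = (0.27 - 0.19) * 44 * 0.53 * 10
SMD = 0.0800 * 44 * 0.53 * 10

18.6560 mm


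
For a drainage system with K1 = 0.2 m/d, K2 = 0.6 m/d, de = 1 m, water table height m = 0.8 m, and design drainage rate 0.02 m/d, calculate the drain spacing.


S^2 = 8*K2*de*m/q + 4*K1*m^2/q
S^2 = 8*0.6*1*0.8/0.02 + 4*0.2*0.8^2/0.02
S = sqrt(217.6000)

14.7513 m


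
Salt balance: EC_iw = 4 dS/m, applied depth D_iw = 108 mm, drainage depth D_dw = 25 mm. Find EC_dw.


EC_dw = EC_iw * D_iw / D_dw
EC_dw = 4 * 108 / 25
EC_dw = 432 / 25

17.2800 dS/m


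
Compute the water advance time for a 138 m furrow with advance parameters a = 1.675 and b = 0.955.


t = (L/a)^(1/b)
t = (138/1.675)^(1/0.955)
t = 82.388060^(1/0.955)

101.4240 min


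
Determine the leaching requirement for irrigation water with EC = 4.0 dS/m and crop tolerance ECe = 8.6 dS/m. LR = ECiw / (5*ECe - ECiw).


LR = ECiw / (5*ECe - ECiw)
LR = 4.0 / (5*8.6 - 4.0)
LR = 4.0 / 39.0000

0.1026


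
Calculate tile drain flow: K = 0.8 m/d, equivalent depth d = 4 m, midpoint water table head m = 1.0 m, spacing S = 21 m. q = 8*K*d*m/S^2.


q = 8*K*d*m/S^2
q = 8*0.8*4*1.0/21^2
q = 25.6000 / 441

0.0580 m/d


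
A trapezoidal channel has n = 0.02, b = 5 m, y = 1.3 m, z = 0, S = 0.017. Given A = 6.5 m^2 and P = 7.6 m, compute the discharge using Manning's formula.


R = A/P = 6.5/7.6 = 0.855263
Q = (1/0.02) * 6.5 * 0.855263^(2/3) * 0.017^0.5

38.1804 m^3/s


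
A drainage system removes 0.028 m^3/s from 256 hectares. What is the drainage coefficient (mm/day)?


DC = Q * 86400 / (A * 10000) * 1000
DC = 0.028 * 86400 / (256 * 10000) * 1000
DC = 2419200.0000 / 2560000

0.9450 mm/day


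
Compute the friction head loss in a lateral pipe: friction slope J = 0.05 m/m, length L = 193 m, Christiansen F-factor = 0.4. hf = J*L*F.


hf = J * L * F = 0.05 * 193 * 0.4 = 3.8600 m

3.8600 m


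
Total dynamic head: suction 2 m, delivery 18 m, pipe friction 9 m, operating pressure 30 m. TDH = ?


TDH = Hs + Hd + hf + Hp = 2 + 18 + 9 + 30 = 59

59 m


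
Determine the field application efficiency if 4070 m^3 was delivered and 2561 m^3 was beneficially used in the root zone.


Ea = V_root / V_field * 100 = 2561 / 4070 * 100 = 62.9238%

62.9238 %


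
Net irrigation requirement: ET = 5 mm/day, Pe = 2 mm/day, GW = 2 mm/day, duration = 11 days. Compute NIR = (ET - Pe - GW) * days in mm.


Daily deficit = ET - Pe - GW = 5 - 2 - 2 = 1 mm/day
NIR = 1 * 11 = 11 mm

11.0000 mm


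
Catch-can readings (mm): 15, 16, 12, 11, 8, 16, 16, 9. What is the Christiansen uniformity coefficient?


mean = 12.875000 mm
MAD = 2.875000 mm
CU = (1 - 2.875000/12.875000)*100

77.6699 %


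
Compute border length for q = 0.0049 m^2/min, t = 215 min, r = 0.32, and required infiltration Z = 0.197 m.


L = q*t/((1+r)*Z)
L = 0.0049*215/((1+0.32)*0.197)
L = 1.0535/0.26004

4.0513 m


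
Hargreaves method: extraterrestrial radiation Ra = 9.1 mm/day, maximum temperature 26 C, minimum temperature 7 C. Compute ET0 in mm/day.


Tmean = (Tmax + Tmin)/2 = (26 + 7)/2 = 16.5
ET0 = 0.0023 * 9.1 * (16.5 + 17.8) * sqrt(26 - 7)
ET0 = 0.0023 * 9.1 * 34.3 * 4.358899

3.1292 mm/day


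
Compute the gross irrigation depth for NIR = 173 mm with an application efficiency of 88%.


Ea = 88% = 0.88
GID = NIR / Ea = 173 / 0.88 = 196.5909 mm

196.5909 mm


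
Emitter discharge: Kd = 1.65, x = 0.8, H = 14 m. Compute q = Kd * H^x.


q = Kd * H^x = 1.65 * 14^0.8 = 1.65 * 8.258524

13.6266 L/h


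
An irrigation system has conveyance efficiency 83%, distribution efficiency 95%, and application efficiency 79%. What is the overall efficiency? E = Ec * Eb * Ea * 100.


Ec = 0.83, Eb = 0.95, Ea = 0.79
E = 0.83 * 0.95 * 0.79 * 100 = 62.2915%

62.2915 %


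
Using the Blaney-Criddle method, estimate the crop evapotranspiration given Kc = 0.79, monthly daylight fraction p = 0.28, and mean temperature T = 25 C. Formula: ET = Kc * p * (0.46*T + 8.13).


ET = Kc * p * (0.46*T + 8.13)
ET = 0.79 * 0.28 * (0.46*25 + 8.13)
ET = 0.79 * 0.28 * 19.6300

4.3422 mm/day


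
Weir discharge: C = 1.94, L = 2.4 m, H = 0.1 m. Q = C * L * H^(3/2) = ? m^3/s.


Q = C * L * H^(3/2) = 1.94 * 2.4 * 0.1^1.5 = 1.94 * 2.4 * 0.031623

0.1472 m^3/s


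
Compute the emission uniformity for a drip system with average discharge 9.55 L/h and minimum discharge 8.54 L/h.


EU = (q_min/q_avg)*100 = (8.54/9.55)*100 = 89.4241%

89.4241 %


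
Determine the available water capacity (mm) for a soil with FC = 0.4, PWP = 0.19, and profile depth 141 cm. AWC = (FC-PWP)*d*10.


AWC = (FC - PWP) * d * 10
AWC = (0.4 - 0.19) * 141 * 10
AWC = 0.2100 * 141 * 10

296.1000 mm


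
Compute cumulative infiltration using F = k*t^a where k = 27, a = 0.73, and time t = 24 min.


F = k * t^a = 27 * 24^0.73
F = 27 * 10.175464

274.7375 mm


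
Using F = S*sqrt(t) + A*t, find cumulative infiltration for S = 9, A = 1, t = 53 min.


F = S*sqrt(t) + A*t
F = 9*sqrt(53) + 1*53
F = 9*7.280110 + 53

118.5210 mm


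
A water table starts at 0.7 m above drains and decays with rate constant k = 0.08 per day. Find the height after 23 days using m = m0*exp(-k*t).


m = m0 * exp(-k*t)
m = 0.7 * exp(-0.08 * 23)
m = 0.7 * exp(-1.8400)

0.1112 m


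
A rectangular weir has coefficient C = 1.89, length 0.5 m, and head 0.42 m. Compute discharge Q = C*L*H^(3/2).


Q = C * L * H^(3/2) = 1.89 * 0.5 * 0.42^1.5 = 1.89 * 0.5 * 0.272191

0.2572 m^3/s


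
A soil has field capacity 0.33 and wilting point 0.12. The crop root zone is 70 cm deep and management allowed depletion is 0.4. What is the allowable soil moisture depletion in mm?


SMD = (FC - PWP) * d * MAD * 10
SMD = (0.33 - 0.12) * 70 * 0.4 * 10
SMD = 0.2100 * 70 * 0.4 * 10

58.8000 mm


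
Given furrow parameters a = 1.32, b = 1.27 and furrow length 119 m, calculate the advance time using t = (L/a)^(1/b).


t = (L/a)^(1/b)
t = (119/1.32)^(1/1.27)
t = 90.151515^(1/1.27)

34.6217 min


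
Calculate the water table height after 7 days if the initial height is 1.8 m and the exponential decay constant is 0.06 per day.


m = m0 * exp(-k*t)
m = 1.8 * exp(-0.06 * 7)
m = 1.8 * exp(-0.4200)

1.1827 m


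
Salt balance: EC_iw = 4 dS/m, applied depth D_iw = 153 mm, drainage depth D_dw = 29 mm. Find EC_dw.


EC_dw = EC_iw * D_iw / D_dw
EC_dw = 4 * 153 / 29
EC_dw = 612 / 29

21.1034 dS/m


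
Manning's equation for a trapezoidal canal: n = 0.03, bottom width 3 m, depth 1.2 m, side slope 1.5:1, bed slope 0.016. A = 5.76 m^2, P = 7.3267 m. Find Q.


R = A/P = 5.76/7.3267 = 0.786166
Q = (1/0.03) * 5.76 * 0.786166^(2/3) * 0.016^0.5

20.6873 m^3/s


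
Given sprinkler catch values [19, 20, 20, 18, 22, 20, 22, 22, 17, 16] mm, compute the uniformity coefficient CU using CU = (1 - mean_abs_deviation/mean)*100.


mean = 19.600000 mm
MAD = 1.680000 mm
CU = (1 - 1.680000/19.600000)*100

91.4286 %


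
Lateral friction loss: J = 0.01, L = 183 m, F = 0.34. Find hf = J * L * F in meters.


hf = J * L * F = 0.01 * 183 * 0.34 = 0.6222 m

0.6222 m


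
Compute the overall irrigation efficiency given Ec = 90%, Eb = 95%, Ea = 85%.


Ec = 0.9, Eb = 0.95, Ea = 0.85
E = 0.9 * 0.95 * 0.85 * 100 = 72.6750%

72.6750 %


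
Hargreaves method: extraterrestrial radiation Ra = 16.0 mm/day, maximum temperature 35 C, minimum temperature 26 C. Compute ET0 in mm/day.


Tmean = (Tmax + Tmin)/2 = (35 + 26)/2 = 30.5
ET0 = 0.0023 * 16.0 * (30.5 + 17.8) * sqrt(35 - 26)
ET0 = 0.0023 * 16.0 * 48.3 * 3.000000

5.3323 mm/day


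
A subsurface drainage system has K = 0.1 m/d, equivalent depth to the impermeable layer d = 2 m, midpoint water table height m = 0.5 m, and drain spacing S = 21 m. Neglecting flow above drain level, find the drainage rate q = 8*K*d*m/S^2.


q = 8*K*d*m/S^2
q = 8*0.1*2*0.5/21^2
q = 0.8000 / 441

0.0018 m/d


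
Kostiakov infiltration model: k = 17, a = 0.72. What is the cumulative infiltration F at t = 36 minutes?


F = k * t^a = 17 * 36^0.72
F = 17 * 13.198902

224.3813 mm


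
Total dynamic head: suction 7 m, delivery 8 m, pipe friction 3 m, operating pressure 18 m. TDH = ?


TDH = Hs + Hd + hf + Hp = 7 + 8 + 3 + 18 = 36

36 m


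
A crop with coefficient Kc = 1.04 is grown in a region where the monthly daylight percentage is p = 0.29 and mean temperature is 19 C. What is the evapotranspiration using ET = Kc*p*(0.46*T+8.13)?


ET = Kc * p * (0.46*T + 8.13)
ET = 1.04 * 0.29 * (0.46*19 + 8.13)
ET = 1.04 * 0.29 * 16.8700

5.0880 mm/day


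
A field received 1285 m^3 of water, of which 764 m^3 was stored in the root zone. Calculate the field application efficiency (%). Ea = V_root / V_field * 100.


Ea = V_root / V_field * 100 = 764 / 1285 * 100 = 59.4553%

59.4553 %


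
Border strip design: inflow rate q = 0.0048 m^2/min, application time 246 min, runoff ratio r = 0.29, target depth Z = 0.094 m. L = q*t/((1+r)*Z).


L = q*t/((1+r)*Z)
L = 0.0048*246/((1+0.29)*0.094)
L = 1.1808/0.12126

9.7378 m


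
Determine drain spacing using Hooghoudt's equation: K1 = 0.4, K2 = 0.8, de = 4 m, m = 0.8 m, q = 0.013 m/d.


S^2 = 8*K2*de*m/q + 4*K1*m^2/q
S^2 = 8*0.8*4*0.8/0.013 + 4*0.4*0.8^2/0.013
S = sqrt(1654.1538)

40.6713 m


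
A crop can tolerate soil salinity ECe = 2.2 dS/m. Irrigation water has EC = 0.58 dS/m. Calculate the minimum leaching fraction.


LR = ECiw / (5*ECe - ECiw)
LR = 0.58 / (5*2.2 - 0.58)
LR = 0.58 / 10.4200

0.0557


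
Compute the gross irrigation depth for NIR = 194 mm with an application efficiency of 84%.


Ea = 84% = 0.84
GID = NIR / Ea = 194 / 0.84 = 230.9524 mm

230.9524 mm


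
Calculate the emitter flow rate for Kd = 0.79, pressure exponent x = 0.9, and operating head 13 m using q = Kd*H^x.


q = Kd * H^x = 0.79 * 13^0.9 = 0.79 * 10.058866

7.9465 L/h


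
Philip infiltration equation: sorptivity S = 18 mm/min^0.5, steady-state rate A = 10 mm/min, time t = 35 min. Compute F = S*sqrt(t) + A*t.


F = S*sqrt(t) + A*t
F = 18*sqrt(35) + 10*35
F = 18*5.916080 + 350

456.4894 mm


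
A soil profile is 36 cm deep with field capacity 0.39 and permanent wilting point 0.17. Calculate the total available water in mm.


AWC = (FC - PWP) * d * 10
AWC = (0.39 - 0.17) * 36 * 10
AWC = 0.2200 * 36 * 10

79.2000 mm


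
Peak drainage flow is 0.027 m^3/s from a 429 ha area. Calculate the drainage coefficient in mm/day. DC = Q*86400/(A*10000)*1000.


DC = Q * 86400 / (A * 10000) * 1000
DC = 0.027 * 86400 / (429 * 10000) * 1000
DC = 2332800.0000 / 4290000

0.5438 mm/day


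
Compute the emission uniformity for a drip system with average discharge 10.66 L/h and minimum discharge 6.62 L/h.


EU = (q_min/q_avg)*100 = (6.62/10.66)*100 = 62.1013%

62.1013 %


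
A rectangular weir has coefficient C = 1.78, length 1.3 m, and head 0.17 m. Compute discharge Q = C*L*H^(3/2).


Q = C * L * H^(3/2) = 1.78 * 1.3 * 0.17^1.5 = 1.78 * 1.3 * 0.070093

0.1622 m^3/s


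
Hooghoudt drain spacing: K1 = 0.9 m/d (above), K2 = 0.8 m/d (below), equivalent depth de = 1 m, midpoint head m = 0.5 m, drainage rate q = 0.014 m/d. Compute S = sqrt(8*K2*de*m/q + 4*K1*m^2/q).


S^2 = 8*K2*de*m/q + 4*K1*m^2/q
S^2 = 8*0.8*1*0.5/0.014 + 4*0.9*0.5^2/0.014
S = sqrt(292.8571)

17.1131 m


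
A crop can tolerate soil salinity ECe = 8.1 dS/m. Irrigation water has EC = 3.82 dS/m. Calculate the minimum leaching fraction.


LR = ECiw / (5*ECe - ECiw)
LR = 3.82 / (5*8.1 - 3.82)
LR = 3.82 / 36.6800

0.1041


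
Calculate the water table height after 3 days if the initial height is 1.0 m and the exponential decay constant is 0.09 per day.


m = m0 * exp(-k*t)
m = 1.0 * exp(-0.09 * 3)
m = 1.0 * exp(-0.2700)

0.7634 m


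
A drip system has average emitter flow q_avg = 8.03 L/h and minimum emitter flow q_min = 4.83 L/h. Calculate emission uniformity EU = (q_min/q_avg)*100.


EU = (q_min/q_avg)*100 = (4.83/8.03)*100 = 60.1494%

60.1494 %


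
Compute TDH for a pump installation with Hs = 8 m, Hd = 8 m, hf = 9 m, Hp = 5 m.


TDH = Hs + Hd + hf + Hp = 8 + 8 + 9 + 5 = 30

30 m


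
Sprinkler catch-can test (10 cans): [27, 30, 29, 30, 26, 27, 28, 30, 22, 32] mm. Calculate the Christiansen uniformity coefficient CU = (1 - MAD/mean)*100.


mean = 28.100000 mm
MAD = 2.100000 mm
CU = (1 - 2.100000/28.100000)*100

92.5267 %


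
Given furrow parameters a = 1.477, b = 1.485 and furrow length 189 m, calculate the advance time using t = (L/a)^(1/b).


t = (L/a)^(1/b)
t = (189/1.477)^(1/1.485)
t = 127.962085^(1/1.485)

26.2367 min


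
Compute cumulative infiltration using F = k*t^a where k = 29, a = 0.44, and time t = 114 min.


F = k * t^a = 29 * 114^0.44
F = 29 * 8.035967

233.0430 mm


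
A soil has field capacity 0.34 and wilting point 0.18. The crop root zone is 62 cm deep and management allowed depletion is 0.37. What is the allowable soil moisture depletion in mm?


SMD = (FC - PWP) * d * MAD * 10
SMD = (0.34 - 0.18) * 62 * 0.37 * 10
SMD = 0.1600 * 62 * 0.37 * 10

36.7040 mm


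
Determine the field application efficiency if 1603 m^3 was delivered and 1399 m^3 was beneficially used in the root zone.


Ea = V_root / V_field * 100 = 1399 / 1603 * 100 = 87.2739%

87.2739 %


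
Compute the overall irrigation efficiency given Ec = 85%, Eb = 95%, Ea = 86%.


Ec = 0.85, Eb = 0.95, Ea = 0.86
E = 0.85 * 0.95 * 0.86 * 100 = 69.4450%

69.4450 %


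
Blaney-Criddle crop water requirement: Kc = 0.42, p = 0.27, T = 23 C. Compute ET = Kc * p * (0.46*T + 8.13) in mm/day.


ET = Kc * p * (0.46*T + 8.13)
ET = 0.42 * 0.27 * (0.46*23 + 8.13)
ET = 0.42 * 0.27 * 18.7100

2.1217 mm/day


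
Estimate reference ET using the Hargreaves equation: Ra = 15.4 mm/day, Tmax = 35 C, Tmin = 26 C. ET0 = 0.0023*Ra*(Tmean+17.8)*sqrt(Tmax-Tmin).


Tmean = (Tmax + Tmin)/2 = (35 + 26)/2 = 30.5
ET0 = 0.0023 * 15.4 * (30.5 + 17.8) * sqrt(35 - 26)
ET0 = 0.0023 * 15.4 * 48.3 * 3.000000

5.1324 mm/day


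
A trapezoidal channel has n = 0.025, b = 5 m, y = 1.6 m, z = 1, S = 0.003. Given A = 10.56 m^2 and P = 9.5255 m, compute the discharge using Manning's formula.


R = A/P = 10.56/9.5255 = 1.108603
Q = (1/0.025) * 10.56 * 1.108603^(2/3) * 0.003^0.5

24.7819 m^3/s


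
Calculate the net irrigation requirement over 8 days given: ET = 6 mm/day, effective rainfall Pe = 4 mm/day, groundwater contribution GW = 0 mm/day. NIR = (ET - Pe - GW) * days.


Daily deficit = ET - Pe - GW = 6 - 4 - 0 = 2 mm/day
NIR = 2 * 8 = 16 mm

16.0000 mm


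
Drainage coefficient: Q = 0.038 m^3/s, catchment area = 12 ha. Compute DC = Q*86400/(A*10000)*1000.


DC = Q * 86400 / (A * 10000) * 1000
DC = 0.038 * 86400 / (12 * 10000) * 1000
DC = 3283200.0000 / 120000

27.3600 mm/day


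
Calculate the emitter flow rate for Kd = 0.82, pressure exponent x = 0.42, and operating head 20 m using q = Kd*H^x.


q = Kd * H^x = 0.82 * 20^0.42 = 0.82 * 3.519108

2.8857 L/h


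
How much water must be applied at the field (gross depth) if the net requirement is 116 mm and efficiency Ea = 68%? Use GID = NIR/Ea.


Ea = 68% = 0.68
GID = NIR / Ea = 116 / 0.68 = 170.5882 mm

170.5882 mm


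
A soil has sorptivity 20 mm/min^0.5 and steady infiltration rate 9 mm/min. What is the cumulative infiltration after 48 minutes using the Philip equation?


F = S*sqrt(t) + A*t
F = 20*sqrt(48) + 9*48
F = 20*6.928203 + 432

570.5641 mm


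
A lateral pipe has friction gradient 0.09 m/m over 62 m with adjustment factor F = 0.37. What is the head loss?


hf = J * L * F = 0.09 * 62 * 0.37 = 2.0646 m

2.0646 m


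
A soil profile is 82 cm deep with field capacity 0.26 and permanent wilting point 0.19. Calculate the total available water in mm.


AWC = (FC - PWP) * d * 10
AWC = (0.26 - 0.19) * 82 * 10
AWC = 0.0700 * 82 * 10

57.4000 mm


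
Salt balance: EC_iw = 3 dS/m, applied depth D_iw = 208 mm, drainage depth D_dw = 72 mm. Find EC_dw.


EC_dw = EC_iw * D_iw / D_dw
EC_dw = 3 * 208 / 72
EC_dw = 624 / 72

8.6667 dS/m


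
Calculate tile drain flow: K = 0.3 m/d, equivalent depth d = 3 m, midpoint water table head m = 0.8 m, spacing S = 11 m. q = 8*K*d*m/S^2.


q = 8*K*d*m/S^2
q = 8*0.3*3*0.8/11^2
q = 5.7600 / 121

0.0476 m/d


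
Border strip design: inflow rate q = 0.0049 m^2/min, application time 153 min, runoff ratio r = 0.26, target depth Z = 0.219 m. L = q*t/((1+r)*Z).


L = q*t/((1+r)*Z)
L = 0.0049*153/((1+0.26)*0.219)
L = 0.7497/0.27594

2.7169 m


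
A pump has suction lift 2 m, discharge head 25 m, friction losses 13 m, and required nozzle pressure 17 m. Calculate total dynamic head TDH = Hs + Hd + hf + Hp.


TDH = Hs + Hd + hf + Hp = 2 + 25 + 13 + 17 = 57

57 m


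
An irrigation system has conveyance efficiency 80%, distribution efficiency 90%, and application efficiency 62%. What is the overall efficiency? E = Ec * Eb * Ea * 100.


Ec = 0.8, Eb = 0.9, Ea = 0.62
E = 0.8 * 0.9 * 0.62 * 100 = 44.6400%

44.6400 %


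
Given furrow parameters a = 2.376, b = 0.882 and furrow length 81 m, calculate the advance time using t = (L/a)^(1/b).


t = (L/a)^(1/b)
t = (81/2.376)^(1/0.882)
t = 34.090909^(1/0.882)

54.6620 min


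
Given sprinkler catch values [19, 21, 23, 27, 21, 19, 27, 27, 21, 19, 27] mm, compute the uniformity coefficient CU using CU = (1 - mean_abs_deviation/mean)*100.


mean = 22.818182 mm
MAD = 3.074380 mm
CU = (1 - 3.074380/22.818182)*100

86.5266 %


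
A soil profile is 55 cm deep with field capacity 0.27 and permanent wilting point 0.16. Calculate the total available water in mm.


AWC = (FC - PWP) * d * 10
AWC = (0.27 - 0.16) * 55 * 10
AWC = 0.1100 * 55 * 10

60.5000 mm


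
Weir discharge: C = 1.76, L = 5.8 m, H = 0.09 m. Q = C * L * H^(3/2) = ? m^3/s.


Q = C * L * H^(3/2) = 1.76 * 5.8 * 0.09^1.5 = 1.76 * 5.8 * 0.027000

0.2756 m^3/s


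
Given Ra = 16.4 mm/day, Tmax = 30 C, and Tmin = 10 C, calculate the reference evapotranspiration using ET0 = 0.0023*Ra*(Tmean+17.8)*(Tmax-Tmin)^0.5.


Tmean = (Tmax + Tmin)/2 = (30 + 10)/2 = 20.0
ET0 = 0.0023 * 16.4 * (20.0 + 17.8) * sqrt(30 - 10)
ET0 = 0.0023 * 16.4 * 37.8 * 4.472136

6.3764 mm/day


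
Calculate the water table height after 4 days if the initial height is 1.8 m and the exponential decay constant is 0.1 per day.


m = m0 * exp(-k*t)
m = 1.8 * exp(-0.1 * 4)
m = 1.8 * exp(-0.4000)

1.2066 m


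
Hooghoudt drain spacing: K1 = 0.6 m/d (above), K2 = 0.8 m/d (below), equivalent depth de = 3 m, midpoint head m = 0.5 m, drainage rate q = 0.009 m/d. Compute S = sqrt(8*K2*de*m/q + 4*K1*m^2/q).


S^2 = 8*K2*de*m/q + 4*K1*m^2/q
S^2 = 8*0.8*3*0.5/0.009 + 4*0.6*0.5^2/0.009
S = sqrt(1133.3333)

33.6650 m


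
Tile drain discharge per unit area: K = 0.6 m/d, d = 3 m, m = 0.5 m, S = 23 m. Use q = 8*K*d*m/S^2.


q = 8*K*d*m/S^2
q = 8*0.6*3*0.5/23^2
q = 7.2000 / 529

0.0136 m/d


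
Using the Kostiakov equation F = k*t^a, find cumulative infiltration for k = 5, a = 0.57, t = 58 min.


F = k * t^a = 5 * 58^0.57
F = 5 * 10.119381

50.5969 mm


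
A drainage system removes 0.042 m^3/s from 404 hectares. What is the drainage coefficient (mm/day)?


DC = Q * 86400 / (A * 10000) * 1000
DC = 0.042 * 86400 / (404 * 10000) * 1000
DC = 3628800.0000 / 4040000

0.8982 mm/day


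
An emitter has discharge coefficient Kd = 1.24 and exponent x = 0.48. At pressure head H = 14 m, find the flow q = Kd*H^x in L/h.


q = Kd * H^x = 1.24 * 14^0.48 = 1.24 * 3.549290

4.4011 L/h


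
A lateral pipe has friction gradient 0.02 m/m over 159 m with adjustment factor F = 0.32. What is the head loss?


hf = J * L * F = 0.02 * 159 * 0.32 = 1.0176 m

1.0176 m


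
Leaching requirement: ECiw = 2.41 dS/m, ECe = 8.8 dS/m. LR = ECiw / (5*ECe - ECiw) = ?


LR = ECiw / (5*ECe - ECiw)
LR = 2.41 / (5*8.8 - 2.41)
LR = 2.41 / 41.5900

0.0579


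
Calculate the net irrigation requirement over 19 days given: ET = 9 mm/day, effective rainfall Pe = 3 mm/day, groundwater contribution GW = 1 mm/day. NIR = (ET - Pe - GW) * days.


Daily deficit = ET - Pe - GW = 9 - 3 - 1 = 5 mm/day
NIR = 5 * 19 = 95 mm

95.0000 mm


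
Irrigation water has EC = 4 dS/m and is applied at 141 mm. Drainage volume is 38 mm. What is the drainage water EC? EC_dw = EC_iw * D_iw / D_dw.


EC_dw = EC_iw * D_iw / D_dw
EC_dw = 4 * 141 / 38
EC_dw = 564 / 38

14.8421 dS/m


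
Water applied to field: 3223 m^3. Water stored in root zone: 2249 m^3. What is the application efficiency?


Ea = V_root / V_field * 100 = 2249 / 3223 * 100 = 69.7797%

69.7797 %


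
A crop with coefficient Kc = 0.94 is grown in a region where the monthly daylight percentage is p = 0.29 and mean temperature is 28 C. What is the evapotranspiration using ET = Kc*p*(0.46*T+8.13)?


ET = Kc * p * (0.46*T + 8.13)
ET = 0.94 * 0.29 * (0.46*28 + 8.13)
ET = 0.94 * 0.29 * 21.0100

5.7273 mm/day


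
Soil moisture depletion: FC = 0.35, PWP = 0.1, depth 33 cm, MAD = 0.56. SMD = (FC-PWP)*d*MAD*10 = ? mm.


SMD = (FC - PWP) * d * MAD * 10
SMD = (0.35 - 0.1) * 33 * 0.56 * 10
SMD = 0.2500 * 33 * 0.56 * 10

46.2000 mm


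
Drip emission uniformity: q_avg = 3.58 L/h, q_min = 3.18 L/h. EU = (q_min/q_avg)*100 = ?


EU = (q_min/q_avg)*100 = (3.18/3.58)*100 = 88.8268%

88.8268 %


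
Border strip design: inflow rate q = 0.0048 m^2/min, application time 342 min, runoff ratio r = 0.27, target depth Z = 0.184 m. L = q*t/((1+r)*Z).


L = q*t/((1+r)*Z)
L = 0.0048*342/((1+0.27)*0.184)
L = 1.6416/0.23368

7.0250 m


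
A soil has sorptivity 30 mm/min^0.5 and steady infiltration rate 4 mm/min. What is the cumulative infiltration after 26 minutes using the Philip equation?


F = S*sqrt(t) + A*t
F = 30*sqrt(26) + 4*26
F = 30*5.099020 + 104

256.9706 mm


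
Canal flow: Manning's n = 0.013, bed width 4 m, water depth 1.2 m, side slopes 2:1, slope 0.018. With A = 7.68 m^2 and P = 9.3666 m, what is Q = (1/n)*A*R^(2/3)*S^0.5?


R = A/P = 7.68/9.3666 = 0.819935
Q = (1/0.013) * 7.68 * 0.819935^(2/3) * 0.018^0.5

69.4342 m^3/s


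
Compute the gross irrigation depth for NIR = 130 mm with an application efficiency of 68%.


Ea = 68% = 0.68
GID = NIR / Ea = 130 / 0.68 = 191.1765 mm

191.1765 mm


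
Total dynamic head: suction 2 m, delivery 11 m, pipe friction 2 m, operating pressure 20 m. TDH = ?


TDH = Hs + Hd + hf + Hp = 2 + 11 + 2 + 20 = 35

35 m


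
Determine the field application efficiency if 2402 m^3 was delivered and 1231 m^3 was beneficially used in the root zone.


Ea = V_root / V_field * 100 = 1231 / 2402 * 100 = 51.2490%

51.2490 %


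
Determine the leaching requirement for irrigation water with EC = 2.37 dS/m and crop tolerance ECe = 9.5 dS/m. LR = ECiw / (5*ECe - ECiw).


LR = ECiw / (5*ECe - ECiw)
LR = 2.37 / (5*9.5 - 2.37)
LR = 2.37 / 45.1300

0.0525


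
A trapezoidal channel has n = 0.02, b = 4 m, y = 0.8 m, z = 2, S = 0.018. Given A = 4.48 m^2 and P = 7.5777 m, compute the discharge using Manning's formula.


R = A/P = 4.48/7.5777 = 0.591208
Q = (1/0.02) * 4.48 * 0.591208^(2/3) * 0.018^0.5

21.1695 m^3/s


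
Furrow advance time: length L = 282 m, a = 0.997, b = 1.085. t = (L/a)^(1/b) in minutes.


t = (L/a)^(1/b)
t = (282/0.997)^(1/1.085)
t = 282.848546^(1/1.085)

181.7593 min


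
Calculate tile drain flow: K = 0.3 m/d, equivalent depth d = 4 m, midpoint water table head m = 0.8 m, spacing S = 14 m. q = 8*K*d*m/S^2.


q = 8*K*d*m/S^2
q = 8*0.3*4*0.8/14^2
q = 7.6800 / 196

0.0392 m/d
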